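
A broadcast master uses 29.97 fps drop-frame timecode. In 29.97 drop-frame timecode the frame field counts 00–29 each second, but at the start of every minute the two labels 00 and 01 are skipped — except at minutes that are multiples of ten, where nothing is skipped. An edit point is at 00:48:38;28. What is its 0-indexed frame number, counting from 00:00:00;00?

Complete 10-minute blocks: 4, each 17982 frames → 71928.
Remaining 8 whole minutes in the current block: 1800 + 7 × 1798 = 14386 frames.
Within the current minute: 38 × 30 + 28 − 2 = 1166 (labels ;00/;01 skipped at this minute). Total = 71928 + 14386 + 1166 = 87480.

87480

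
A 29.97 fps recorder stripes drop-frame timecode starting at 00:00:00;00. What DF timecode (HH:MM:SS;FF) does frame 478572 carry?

04:26:08;12

Each 10-minute DF block holds 10 × 60 × 30 − 9 × 2 = 17982 frames. 478572 ÷ 17982 → 26 full blocks, remainder 11040.
Within the partial block the first minute is 1800 frames and each further minute 1798, so 6 further minute boundaries passed. Total skipped labels = 18 × 26 + 2 × 6 = 480.
Non-drop label index = 478572 + 480 = 479052; at 30 labels/s that is 04:26:08:12, i.e. DF 04:26:08;12.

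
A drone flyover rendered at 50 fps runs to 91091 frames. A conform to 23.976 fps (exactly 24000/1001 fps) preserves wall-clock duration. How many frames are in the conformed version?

Target frames = source frames × (target rate / source rate) = 91091 × (24000/1001)/(50) = 91091 × 480/1001 = 43680.

43680 frames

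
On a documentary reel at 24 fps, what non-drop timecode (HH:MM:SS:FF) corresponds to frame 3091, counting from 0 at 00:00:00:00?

00:02:08:19

3091 ÷ 24 = 128 full seconds, remainder 19 frames.
128 s = 0 h 2 min 8 s.
Timecode: 00:02:08:19.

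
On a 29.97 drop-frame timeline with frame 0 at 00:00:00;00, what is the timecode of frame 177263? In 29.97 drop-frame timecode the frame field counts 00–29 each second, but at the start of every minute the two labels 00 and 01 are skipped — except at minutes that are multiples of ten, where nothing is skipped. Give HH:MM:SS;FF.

Ten DF minutes hold 17982 frames, so frame 177263 lies in block 9 (frames 161838–179819) with 15425 frames into that block.
The block's first minute is 1800 frames and the rest 1798 each; 15425 frames reaches minute 8, so 9 × 18 + 8 × 2 = 178 labels have been skipped so far.
Adding those back, label number 177263 + 178 = 177441 at 30 labels/s is 5914 s + 21 f = 1 h 38 min 34 s frame 21, i.e. 01:38:34;21.

01:38:34;21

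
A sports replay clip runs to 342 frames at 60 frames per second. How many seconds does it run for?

Running time = 342 / (60) = 5.7 s.

5.7 seconds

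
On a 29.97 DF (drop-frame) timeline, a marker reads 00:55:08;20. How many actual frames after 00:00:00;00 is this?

As if non-drop at 30 labels/s: (0 × 3600 + 55 × 60 + 8) × 30 + 20 = 99260.
Minute boundaries passed: 55; those not divisible by 10: 55 − 5 = 50; dropped labels = 2 × 50 = 100.
Actual frame index = 99260 − 100 = 99160.

99160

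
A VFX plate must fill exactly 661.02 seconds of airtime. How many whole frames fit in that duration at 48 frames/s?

31728 frames

Frames = 661.02 × 48 = 793224/25 ≈ 31728.9600.
Complete frames: 31728.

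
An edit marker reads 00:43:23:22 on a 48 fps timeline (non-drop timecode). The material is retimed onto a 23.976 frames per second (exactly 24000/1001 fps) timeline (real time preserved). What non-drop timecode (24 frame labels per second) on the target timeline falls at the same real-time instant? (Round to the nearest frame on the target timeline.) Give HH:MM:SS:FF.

00:43:20:21

Source frame index: (0×3600 + 43×60 + 23) × 48 + 22 = 124966.
Real time: 124966 / (48) = 62483/24 s.
Target frame: (62483/24) × (24000/1001) = 62483000/1001 ≈ 62420.579 → 62421.
At 24 labels/s: frame 62421 → 00:43:20:21.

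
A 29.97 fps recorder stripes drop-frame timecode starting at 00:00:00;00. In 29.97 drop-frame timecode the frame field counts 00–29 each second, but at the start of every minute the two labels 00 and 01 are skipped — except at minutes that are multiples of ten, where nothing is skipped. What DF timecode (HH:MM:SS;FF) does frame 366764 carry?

03:23:57;20

Ten DF minutes hold 17982 frames, so frame 366764 lies in block 20 (frames 359640–377621) with 7124 frames into that block.
The block's first minute is 1800 frames and the rest 1798 each; 7124 frames reaches minute 3, so 20 × 18 + 3 × 2 = 366 labels have been skipped so far.
Adding those back, label number 366764 + 366 = 367130 at 30 labels/s is 12237 s + 20 f = 3 h 23 min 57 s frame 20, i.e. 03:23:57;20.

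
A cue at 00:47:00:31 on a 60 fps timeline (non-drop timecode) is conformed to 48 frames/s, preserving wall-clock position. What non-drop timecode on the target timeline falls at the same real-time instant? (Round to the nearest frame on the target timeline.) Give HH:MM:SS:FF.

00:47:00:25

Source frame index: (0×3600 + 47×60 + 0) × 60 + 31 = 169231.
Real time: 169231 / (60) = 169231/60 s.
Target frame: (169231/60) × (48) = 676924/5 ≈ 135384.800 → 135385.
At 48 labels/s: frame 135385 → 00:47:00:25.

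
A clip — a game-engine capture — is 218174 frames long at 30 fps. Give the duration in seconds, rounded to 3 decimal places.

7272.467 seconds

Running time = 218174 × 1/30 = 109087/15 s ≈ 7272.467 s.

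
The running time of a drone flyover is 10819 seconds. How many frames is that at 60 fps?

649140 frames

Frames = 10819 × 60 = 649140.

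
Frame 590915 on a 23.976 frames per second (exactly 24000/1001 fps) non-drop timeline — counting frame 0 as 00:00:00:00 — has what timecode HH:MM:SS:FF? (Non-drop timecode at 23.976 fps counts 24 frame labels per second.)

06:50:21:11

590915 ÷ 24 = 24621 full seconds, remainder 11 frames.
24621 s = 6 h 50 min 21 s.
Timecode: 06:50:21:11.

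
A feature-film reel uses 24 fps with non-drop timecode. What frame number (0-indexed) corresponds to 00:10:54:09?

15705

Total seconds to the label: (0 × 3600 + 10 × 60 + 54) = 654.
Frame index = 654 × 24 + 9 = 15705.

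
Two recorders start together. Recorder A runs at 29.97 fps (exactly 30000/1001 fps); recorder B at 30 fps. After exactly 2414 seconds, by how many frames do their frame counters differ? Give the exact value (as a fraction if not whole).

A emits 30000/1001 × 2414 = 72420000/1001 frames; B emits 30 × 2414 = 72420.
Difference = 72420/1001 frames (≈ 72.3477); B is ahead of A.

72420/1001 frames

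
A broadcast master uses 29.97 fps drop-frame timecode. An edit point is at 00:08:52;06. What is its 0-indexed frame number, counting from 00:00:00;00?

15950

Complete 10-minute blocks: 0, each 17982 frames → 0.
Remaining 8 whole minutes in the current block: 1800 + 7 × 1798 = 14386 frames.
Within the current minute: 52 × 30 + 6 − 2 = 1564 (labels ;00/;01 skipped at this minute). Total = 0 + 14386 + 1564 = 15950.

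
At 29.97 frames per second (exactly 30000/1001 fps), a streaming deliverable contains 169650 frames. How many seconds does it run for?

Running time = 169650 / (30000/1001) = 5660.655 s.

5660.655 seconds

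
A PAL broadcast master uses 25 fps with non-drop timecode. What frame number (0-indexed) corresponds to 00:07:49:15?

Total seconds to the label: (0 × 3600 + 7 × 60 + 49) = 469.
Frame index = 469 × 25 + 15 = 11740.

frame 11740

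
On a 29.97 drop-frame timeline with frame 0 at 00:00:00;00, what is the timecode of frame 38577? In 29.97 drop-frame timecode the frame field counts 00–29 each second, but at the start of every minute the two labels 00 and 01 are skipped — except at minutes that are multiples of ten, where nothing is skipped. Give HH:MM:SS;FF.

00:21:27;05

Each 10-minute DF block holds 10 × 60 × 30 − 9 × 2 = 17982 frames. 38577 ÷ 17982 → 2 full blocks, remainder 2613.
Within the partial block the first minute is 1800 frames and each further minute 1798, so 1 further minute boundary passed. Total skipped labels = 18 × 2 + 2 × 1 = 38.
Non-drop label index = 38577 + 38 = 38615; at 30 labels/s that is 00:21:27:05, i.e. DF 00:21:27;05.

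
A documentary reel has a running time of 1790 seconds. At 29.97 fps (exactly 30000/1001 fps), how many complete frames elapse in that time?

Frames = 1790 × 30000/1001 = 53700000/1001 ≈ 53646.3536.
Complete frames: 53646.

53646 frames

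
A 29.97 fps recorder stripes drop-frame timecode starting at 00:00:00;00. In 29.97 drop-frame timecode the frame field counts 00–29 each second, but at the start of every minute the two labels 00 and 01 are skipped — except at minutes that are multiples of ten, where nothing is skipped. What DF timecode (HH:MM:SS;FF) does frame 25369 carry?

00:14:06;15

Ten DF minutes hold 17982 frames, so frame 25369 lies in block 1 (frames 17982–35963) with 7387 frames into that block.
The block's first minute is 1800 frames and the rest 1798 each; 7387 frames reaches minute 4, so 1 × 18 + 4 × 2 = 26 labels have been skipped so far.
Adding those back, label number 25369 + 26 = 25395 at 30 labels/s is 846 s + 15 f = 0 h 14 min 6 s frame 15, i.e. 00:14:06;15.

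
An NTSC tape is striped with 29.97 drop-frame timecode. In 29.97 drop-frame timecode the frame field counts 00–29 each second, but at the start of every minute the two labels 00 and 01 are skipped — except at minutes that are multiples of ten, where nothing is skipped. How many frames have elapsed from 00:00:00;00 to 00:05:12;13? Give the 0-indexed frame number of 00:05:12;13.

As if non-drop at 30 labels/s: (0 × 3600 + 5 × 60 + 12) × 30 + 13 = 9373.
Minute boundaries passed: 5; those not divisible by 10: 5 − 0 = 5; dropped labels = 2 × 5 = 10.
Actual frame index = 9373 − 10 = 9363.

9363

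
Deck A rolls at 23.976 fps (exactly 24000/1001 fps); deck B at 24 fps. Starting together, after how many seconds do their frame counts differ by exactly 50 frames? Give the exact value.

The gap grows by |24 − 24000/1001| = 24/1001 frames per second.
Time for a 50-frame gap: 50 ÷ (24/1001) = 25025/12 s.

25025/12 seconds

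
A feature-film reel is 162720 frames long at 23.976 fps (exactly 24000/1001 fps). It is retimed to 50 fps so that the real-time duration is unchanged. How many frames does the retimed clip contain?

Target frames = source frames × (target rate / source rate) = 162720 × (50)/(24000/1001) = 162720 × 1001/480 = 339339.

339339 frames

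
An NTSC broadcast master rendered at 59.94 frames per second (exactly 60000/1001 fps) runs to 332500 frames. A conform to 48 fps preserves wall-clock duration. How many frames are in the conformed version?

Target frames = source frames × (target rate / source rate) = 332500 × (48)/(60000/1001) = 332500 × 1001/1250 = 266266.

266266 frames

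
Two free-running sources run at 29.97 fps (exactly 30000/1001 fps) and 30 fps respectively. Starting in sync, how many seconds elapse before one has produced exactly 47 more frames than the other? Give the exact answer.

47047/30 seconds

The gap grows by |30 − 30000/1001| = 30/1001 frames per second.
Time for a 47-frame gap: 47 ÷ (30/1001) = 47047/30 s.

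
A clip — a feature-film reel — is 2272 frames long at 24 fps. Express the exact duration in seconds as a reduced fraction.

284/3 seconds

Running time = 2272 ÷ (24) = 2272 × 1/24 = 284/3 s.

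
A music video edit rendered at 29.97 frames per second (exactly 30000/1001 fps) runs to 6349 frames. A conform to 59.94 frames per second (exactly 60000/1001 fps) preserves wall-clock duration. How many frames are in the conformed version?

Target frames = source frames × (target rate / source rate) = 6349 × (60000/1001)/(30000/1001) = 6349 × 2 = 12698.

12698 frames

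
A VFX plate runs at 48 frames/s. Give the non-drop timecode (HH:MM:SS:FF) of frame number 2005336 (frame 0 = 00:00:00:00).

2005336 ÷ 48 = 41777 full seconds, remainder 40 frames.
41777 s = 11 h 36 min 17 s.
Timecode: 11:36:17:40.

11:36:17:40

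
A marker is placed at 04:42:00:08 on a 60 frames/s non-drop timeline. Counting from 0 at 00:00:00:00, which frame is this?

1015208

Total seconds to the label: (4 × 3600 + 42 × 60 + 0) = 16920.
Frame index = 16920 × 60 + 8 = 1015208.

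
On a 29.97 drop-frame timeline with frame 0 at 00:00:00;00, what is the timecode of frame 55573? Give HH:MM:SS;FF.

00:30:54;07

Ten DF minutes hold 17982 frames, so frame 55573 lies in block 3 (frames 53946–71927) with 1627 frames into that block.
The block's first minute is 1800 frames and the rest 1798 each; 1627 frames reaches minute 0, so 3 × 18 + 0 × 2 = 54 labels have been skipped so far.
Adding those back, label number 55573 + 54 = 55627 at 30 labels/s is 1854 s + 7 f = 0 h 30 min 54 s frame 7, i.e. 00:30:54;07.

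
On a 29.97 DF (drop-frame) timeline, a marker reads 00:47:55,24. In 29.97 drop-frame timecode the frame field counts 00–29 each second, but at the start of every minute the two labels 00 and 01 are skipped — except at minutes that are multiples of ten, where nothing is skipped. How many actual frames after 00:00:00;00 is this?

As if non-drop at 30 labels/s: (0 × 3600 + 47 × 60 + 55) × 30 + 24 = 86274.
Minute boundaries passed: 47; those not divisible by 10: 47 − 4 = 43; dropped labels = 2 × 43 = 86.
Actual frame index = 86274 − 86 = 86188.

86188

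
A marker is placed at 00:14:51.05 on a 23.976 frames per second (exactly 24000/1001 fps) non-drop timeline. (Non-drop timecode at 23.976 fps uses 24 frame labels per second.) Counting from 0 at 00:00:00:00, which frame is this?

Total seconds to the label: (0 × 3600 + 14 × 60 + 51) = 891.
Frame index = 891 × 24 + 5 = 21389.

21389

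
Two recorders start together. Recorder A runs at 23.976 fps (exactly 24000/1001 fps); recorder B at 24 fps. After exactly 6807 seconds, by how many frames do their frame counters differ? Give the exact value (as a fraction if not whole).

163368/1001 frames

A emits 24000/1001 × 6807 = 163368000/1001 frames; B emits 24 × 6807 = 163368.
Difference = 163368/1001 frames (≈ 163.2048); B is ahead of A.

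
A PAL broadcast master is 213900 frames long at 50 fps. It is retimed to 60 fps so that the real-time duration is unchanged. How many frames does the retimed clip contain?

Frames at target rate = 213900 × (60) / (50) = 256680.

256680 frames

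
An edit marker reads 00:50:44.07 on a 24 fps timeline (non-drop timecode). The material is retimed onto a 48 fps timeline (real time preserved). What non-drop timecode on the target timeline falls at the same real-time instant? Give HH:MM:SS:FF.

00:50:44:14

Source frame index: (0×3600 + 50×60 + 44) × 24 + 7 = 73063.
Real time: 73063 / (24) = 73063/24 s.
Target frame: (73063/24) × (48) = 146126.
At 48 labels/s: frame 146126 → 00:50:44:14.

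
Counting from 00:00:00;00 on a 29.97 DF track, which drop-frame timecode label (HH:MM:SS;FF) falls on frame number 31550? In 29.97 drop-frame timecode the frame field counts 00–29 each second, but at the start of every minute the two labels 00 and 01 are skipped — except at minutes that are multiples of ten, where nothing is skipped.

Each 10-minute DF block holds 10 × 60 × 30 − 9 × 2 = 17982 frames. 31550 ÷ 17982 → 1 full block, remainder 13568.
Within the partial block the first minute is 1800 frames and each further minute 1798, so 7 further minute boundaries passed. Total skipped labels = 18 × 1 + 2 × 7 = 32.
Non-drop label index = 31550 + 32 = 31582; at 30 labels/s that is 00:17:32:22, i.e. DF 00:17:32;22.

00:17:32;22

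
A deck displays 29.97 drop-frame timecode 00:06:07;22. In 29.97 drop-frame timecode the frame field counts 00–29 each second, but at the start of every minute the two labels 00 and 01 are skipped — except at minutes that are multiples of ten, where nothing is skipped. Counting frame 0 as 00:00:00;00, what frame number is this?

11020

Complete 10-minute blocks: 0, each 17982 frames → 0.
Remaining 6 whole minutes in the current block: 1800 + 5 × 1798 = 10790 frames.
Within the current minute: 7 × 30 + 22 − 2 = 230 (labels ;00/;01 skipped at this minute). Total = 0 + 10790 + 230 = 11020.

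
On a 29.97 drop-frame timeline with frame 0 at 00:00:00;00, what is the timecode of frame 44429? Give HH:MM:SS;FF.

00:24:42;13

Each 10-minute DF block holds 10 × 60 × 30 − 9 × 2 = 17982 frames. 44429 ÷ 17982 → 2 full blocks, remainder 8465.
Within the partial block the first minute is 1800 frames and each further minute 1798, so 4 further minute boundaries passed. Total skipped labels = 18 × 2 + 2 × 4 = 44.
Non-drop label index = 44429 + 44 = 44473; at 30 labels/s that is 00:24:42:13, i.e. DF 00:24:42;13.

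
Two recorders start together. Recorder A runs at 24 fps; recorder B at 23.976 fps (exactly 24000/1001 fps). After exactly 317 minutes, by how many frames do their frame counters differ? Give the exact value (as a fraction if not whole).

317 min = 19020 s.
A emits 24 × 19020 = 456480 frames; B emits 24000/1001 × 19020 = 456480000/1001.
Difference = 456480/1001 frames (≈ 456.0240); B is behind A.

456480/1001 frames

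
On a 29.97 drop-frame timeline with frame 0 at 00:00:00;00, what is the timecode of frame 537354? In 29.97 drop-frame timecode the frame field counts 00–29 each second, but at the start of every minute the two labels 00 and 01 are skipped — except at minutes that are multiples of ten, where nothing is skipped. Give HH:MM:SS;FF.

04:58:49;22

Each 10-minute DF block holds 10 × 60 × 30 − 9 × 2 = 17982 frames. 537354 ÷ 17982 → 29 full blocks, remainder 15876.
Within the partial block the first minute is 1800 frames and each further minute 1798, so 8 further minute boundaries passed. Total skipped labels = 18 × 29 + 2 × 8 = 538.
Non-drop label index = 537354 + 538 = 537892; at 30 labels/s that is 04:58:49:22, i.e. DF 04:58:49;22.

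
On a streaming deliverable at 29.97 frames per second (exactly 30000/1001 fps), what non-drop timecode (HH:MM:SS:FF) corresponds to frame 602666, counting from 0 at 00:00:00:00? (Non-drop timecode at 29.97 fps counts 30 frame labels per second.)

602666 ÷ 30 = 20088 full seconds, remainder 26 frames.
20088 s = 5 h 34 min 48 s.
Timecode: 05:34:48:26.

05:34:48:26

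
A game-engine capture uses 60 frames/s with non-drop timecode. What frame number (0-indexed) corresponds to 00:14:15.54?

frame 51354

Total seconds to the label: (0 × 3600 + 14 × 60 + 15) = 855.
Frame index = 855 × 60 + 54 = 51354.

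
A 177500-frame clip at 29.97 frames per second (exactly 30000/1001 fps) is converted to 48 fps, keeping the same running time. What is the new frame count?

Target frames = source frames × (target rate / source rate) = 177500 × (48)/(30000/1001) = 177500 × 1001/625 = 284284.

284284 frames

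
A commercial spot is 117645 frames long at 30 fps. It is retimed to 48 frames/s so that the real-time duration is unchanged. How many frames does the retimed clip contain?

Target frames = source frames × (target rate / source rate) = 117645 × (48)/(30) = 117645 × 8/5 = 188232.

188232 frames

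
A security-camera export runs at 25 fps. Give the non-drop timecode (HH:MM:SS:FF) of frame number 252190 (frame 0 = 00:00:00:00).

02:48:07:15

252190 ÷ 25 = 10087 full seconds, remainder 15 frames.
10087 s = 2 h 48 min 7 s.
Timecode: 02:48:07:15.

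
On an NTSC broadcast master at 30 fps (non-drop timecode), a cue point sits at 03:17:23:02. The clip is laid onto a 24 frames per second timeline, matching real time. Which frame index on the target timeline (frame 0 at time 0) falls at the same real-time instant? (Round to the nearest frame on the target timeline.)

frame 284234

Source frame index: (3×3600 + 17×60 + 23) × 30 + 2 = 355292.
Real time: 355292 / (30) = 177646/15 s.
Target frame: (177646/15) × (24) = 1421168/5 ≈ 284233.600 → 284234.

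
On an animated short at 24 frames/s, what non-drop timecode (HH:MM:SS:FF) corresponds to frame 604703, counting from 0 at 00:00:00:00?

06:59:55:23

604703 ÷ 24 = 25195 full seconds, remainder 23 frames.
25195 s = 6 h 59 min 55 s.
Timecode: 06:59:55:23.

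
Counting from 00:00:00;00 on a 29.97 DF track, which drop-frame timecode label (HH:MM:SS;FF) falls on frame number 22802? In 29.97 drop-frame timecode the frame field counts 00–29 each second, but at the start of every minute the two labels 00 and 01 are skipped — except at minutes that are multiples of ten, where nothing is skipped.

00:12:40;24

Each 10-minute DF block holds 10 × 60 × 30 − 9 × 2 = 17982 frames. 22802 ÷ 17982 → 1 full block, remainder 4820.
Within the partial block the first minute is 1800 frames and each further minute 1798, so 2 further minute boundaries passed. Total skipped labels = 18 × 1 + 2 × 2 = 22.
Non-drop label index = 22802 + 22 = 22824; at 30 labels/s that is 00:12:40:24, i.e. DF 00:12:40;24.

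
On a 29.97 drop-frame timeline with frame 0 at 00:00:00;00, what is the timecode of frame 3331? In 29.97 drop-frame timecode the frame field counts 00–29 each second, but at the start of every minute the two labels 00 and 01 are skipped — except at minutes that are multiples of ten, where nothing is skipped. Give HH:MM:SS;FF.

Ten DF minutes hold 17982 frames, so frame 3331 lies in block 0 (frames 0–17981) with 3331 frames into that block.
The block's first minute is 1800 frames and the rest 1798 each; 3331 frames reaches minute 1, so 0 × 18 + 1 × 2 = 2 labels have been skipped so far.
Adding those back, label number 3331 + 2 = 3333 at 30 labels/s is 111 s + 3 f = 0 h 1 min 51 s frame 3, i.e. 00:01:51;03.

00:01:51;03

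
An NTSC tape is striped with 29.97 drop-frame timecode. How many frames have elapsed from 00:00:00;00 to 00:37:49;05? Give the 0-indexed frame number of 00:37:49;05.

68007

Complete 10-minute blocks: 3, each 17982 frames → 53946.
Remaining 7 whole minutes in the current block: 1800 + 6 × 1798 = 12588 frames.
Within the current minute: 49 × 30 + 5 − 2 = 1473 (labels ;00/;01 skipped at this minute). Total = 53946 + 12588 + 1473 = 68007.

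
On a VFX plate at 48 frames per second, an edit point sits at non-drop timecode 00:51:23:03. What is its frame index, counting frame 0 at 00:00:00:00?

Total seconds to the label: (0 × 3600 + 51 × 60 + 23) = 3083.
Frame index = 3083 × 48 + 3 = 147987.

147987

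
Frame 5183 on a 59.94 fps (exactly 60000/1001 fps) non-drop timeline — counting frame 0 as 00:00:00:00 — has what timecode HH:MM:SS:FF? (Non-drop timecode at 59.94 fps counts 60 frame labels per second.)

00:01:26:23

5183 ÷ 60 = 86 full seconds, remainder 23 frames.
86 s = 0 h 1 min 26 s.
Timecode: 00:01:26:23.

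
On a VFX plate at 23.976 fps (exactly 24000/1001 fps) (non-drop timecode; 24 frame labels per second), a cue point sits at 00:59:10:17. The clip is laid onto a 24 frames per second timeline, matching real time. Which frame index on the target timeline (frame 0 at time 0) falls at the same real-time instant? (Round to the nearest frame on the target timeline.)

frame 85302

Source frame index: (0×3600 + 59×60 + 10) × 24 + 17 = 85217.
Real time: 85217 / (24000/1001) = 85302217/24000 s.
Target frame: (85302217/24000) × (24) = 85302217/1000 ≈ 85302.217 → 85302.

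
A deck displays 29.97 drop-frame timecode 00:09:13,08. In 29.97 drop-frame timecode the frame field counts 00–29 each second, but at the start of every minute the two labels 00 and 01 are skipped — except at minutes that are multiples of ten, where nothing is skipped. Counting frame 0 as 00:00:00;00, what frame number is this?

16580

As if non-drop at 30 labels/s: (0 × 3600 + 9 × 60 + 13) × 30 + 8 = 16598.
Minute boundaries passed: 9; those not divisible by 10: 9 − 0 = 9; dropped labels = 2 × 9 = 18.
Actual frame index = 16598 − 18 = 16580.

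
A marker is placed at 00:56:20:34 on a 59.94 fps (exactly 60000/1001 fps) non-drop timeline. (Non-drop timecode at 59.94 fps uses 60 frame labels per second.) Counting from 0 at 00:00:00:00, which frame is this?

frame 202834

Total seconds to the label: (0 × 3600 + 56 × 60 + 20) = 3380.
Frame index = 3380 × 60 + 34 = 202834.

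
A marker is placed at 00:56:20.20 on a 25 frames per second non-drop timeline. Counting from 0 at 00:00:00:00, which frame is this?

84520

Total seconds to the label: (0 × 3600 + 56 × 60 + 20) = 3380.
Frame index = 3380 × 25 + 20 = 84520.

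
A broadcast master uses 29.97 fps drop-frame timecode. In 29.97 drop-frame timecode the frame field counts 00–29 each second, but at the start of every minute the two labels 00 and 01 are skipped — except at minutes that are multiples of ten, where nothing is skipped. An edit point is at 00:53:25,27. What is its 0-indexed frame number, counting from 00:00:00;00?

As if non-drop at 30 labels/s: (0 × 3600 + 53 × 60 + 25) × 30 + 27 = 96177.
Minute boundaries passed: 53; those not divisible by 10: 53 − 5 = 48; dropped labels = 2 × 48 = 96.
Actual frame index = 96177 − 96 = 96081.

96081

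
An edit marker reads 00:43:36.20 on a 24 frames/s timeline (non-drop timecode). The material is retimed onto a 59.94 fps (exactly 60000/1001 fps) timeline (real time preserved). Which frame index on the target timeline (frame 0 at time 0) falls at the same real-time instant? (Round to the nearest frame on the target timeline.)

Source frame index: (0×3600 + 43×60 + 36) × 24 + 20 = 62804.
Real time: 62804 / (24) = 15701/6 s.
Target frame: (15701/6) × (60000/1001) = 22430000/143 ≈ 156853.147 → 156853.

frame 156853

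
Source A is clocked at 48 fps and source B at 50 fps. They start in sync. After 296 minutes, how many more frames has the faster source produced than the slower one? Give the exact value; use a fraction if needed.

296 min = 17760 s.
A emits 48 × 17760 = 852480 frames; B emits 50 × 17760 = 888000.
Difference = 35520 frames; B is ahead of A.

35520 frames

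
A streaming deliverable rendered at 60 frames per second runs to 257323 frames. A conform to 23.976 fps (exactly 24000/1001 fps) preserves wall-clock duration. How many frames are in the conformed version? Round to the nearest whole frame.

102826 frames

Frames at target rate = 257323 × (24000/1001) / (60) = 9357200/91 ≈ 102826.374.
Nearest whole frame: 102826.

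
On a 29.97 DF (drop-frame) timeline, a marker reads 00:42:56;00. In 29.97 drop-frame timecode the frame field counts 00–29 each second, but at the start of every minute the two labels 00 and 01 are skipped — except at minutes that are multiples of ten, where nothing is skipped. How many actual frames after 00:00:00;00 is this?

77204

As if non-drop at 30 labels/s: (0 × 3600 + 42 × 60 + 56) × 30 + 0 = 77280.
Minute boundaries passed: 42; those not divisible by 10: 42 − 4 = 38; dropped labels = 2 × 38 = 76.
Actual frame index = 77280 − 76 = 77204.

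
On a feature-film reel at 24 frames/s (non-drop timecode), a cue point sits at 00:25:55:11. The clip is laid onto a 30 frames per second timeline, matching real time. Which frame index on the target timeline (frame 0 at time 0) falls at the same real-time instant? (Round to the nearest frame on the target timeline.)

Source frame index: (0×3600 + 25×60 + 55) × 24 + 11 = 37331.
Real time: 37331 / (24) = 37331/24 s.
Target frame: (37331/24) × (30) = 186655/4 ≈ 46663.750 → 46664.

frame 46664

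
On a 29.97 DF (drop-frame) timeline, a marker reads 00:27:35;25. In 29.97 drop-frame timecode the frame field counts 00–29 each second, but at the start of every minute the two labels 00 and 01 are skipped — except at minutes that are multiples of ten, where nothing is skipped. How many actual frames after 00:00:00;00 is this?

Complete 10-minute blocks: 2, each 17982 frames → 35964.
Remaining 7 whole minutes in the current block: 1800 + 6 × 1798 = 12588 frames.
Within the current minute: 35 × 30 + 25 − 2 = 1073 (labels ;00/;01 skipped at this minute). Total = 35964 + 12588 + 1073 = 49625.

49625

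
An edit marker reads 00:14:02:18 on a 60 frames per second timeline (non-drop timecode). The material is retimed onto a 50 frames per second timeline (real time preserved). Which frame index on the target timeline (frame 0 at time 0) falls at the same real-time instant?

Source frame index: (0×3600 + 14×60 + 2) × 60 + 18 = 50538.
Real time: 50538 / (60) = 8423/10 s.
Target frame: (8423/10) × (50) = 42115.

frame 42115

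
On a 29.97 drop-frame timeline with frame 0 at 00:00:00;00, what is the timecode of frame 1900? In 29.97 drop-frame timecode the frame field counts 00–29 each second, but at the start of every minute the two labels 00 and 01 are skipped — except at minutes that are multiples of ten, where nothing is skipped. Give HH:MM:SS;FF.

00:01:03;12

Each 10-minute DF block holds 10 × 60 × 30 − 9 × 2 = 17982 frames. 1900 ÷ 17982 → 0 full blocks, remainder 1900.
Within the partial block the first minute is 1800 frames and each further minute 1798, so 1 further minute boundary passed. Total skipped labels = 18 × 0 + 2 × 1 = 2.
Non-drop label index = 1900 + 2 = 1902; at 30 labels/s that is 00:01:03:12, i.e. DF 00:01:03;12.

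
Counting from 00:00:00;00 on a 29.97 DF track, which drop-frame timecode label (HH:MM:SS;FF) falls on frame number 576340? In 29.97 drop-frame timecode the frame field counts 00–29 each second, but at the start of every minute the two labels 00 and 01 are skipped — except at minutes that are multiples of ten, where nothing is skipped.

05:20:30;16

Each 10-minute DF block holds 10 × 60 × 30 − 9 × 2 = 17982 frames. 576340 ÷ 17982 → 32 full blocks, remainder 916.
Within the partial block the first minute is 1800 frames and each further minute 1798, so 0 further minute boundaries passed. Total skipped labels = 18 × 32 + 2 × 0 = 576.
Non-drop label index = 576340 + 576 = 576916; at 30 labels/s that is 05:20:30:16, i.e. DF 05:20:30;16.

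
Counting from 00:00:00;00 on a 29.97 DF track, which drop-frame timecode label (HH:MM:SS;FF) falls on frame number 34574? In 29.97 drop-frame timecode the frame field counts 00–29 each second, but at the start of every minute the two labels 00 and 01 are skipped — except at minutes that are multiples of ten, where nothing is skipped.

00:19:13;20

Ten DF minutes hold 17982 frames, so frame 34574 lies in block 1 (frames 17982–35963) with 16592 frames into that block.
The block's first minute is 1800 frames and the rest 1798 each; 16592 frames reaches minute 9, so 1 × 18 + 9 × 2 = 36 labels have been skipped so far.
Adding those back, label number 34574 + 36 = 34610 at 30 labels/s is 1153 s + 20 f = 0 h 19 min 13 s frame 20, i.e. 00:19:13;20.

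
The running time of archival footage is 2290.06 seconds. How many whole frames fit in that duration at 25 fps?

Frames = 2290.06 × 25 = 114503/2 ≈ 57251.5000.
Complete frames: 57251.

57251 frames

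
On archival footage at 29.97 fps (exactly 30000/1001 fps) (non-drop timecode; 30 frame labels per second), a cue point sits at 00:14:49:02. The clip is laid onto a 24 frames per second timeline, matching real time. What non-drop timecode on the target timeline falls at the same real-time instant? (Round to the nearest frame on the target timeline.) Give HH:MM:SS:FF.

Source frame index: (0×3600 + 14×60 + 49) × 30 + 2 = 26672.
Real time: 26672 / (30000/1001) = 1668667/1875 s.
Target frame: (1668667/1875) × (24) = 13349336/625 ≈ 21358.938 → 21359.
At 24 labels/s: frame 21359 → 00:14:49:23.

00:14:49:23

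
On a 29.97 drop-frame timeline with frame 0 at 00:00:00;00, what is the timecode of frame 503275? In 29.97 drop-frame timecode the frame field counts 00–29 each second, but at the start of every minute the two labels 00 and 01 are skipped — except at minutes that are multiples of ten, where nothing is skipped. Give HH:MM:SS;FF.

Each 10-minute DF block holds 10 × 60 × 30 − 9 × 2 = 17982 frames. 503275 ÷ 17982 → 27 full blocks, remainder 17761.
Within the partial block the first minute is 1800 frames and each further minute 1798, so 9 further minute boundaries passed. Total skipped labels = 18 × 27 + 2 × 9 = 504.
Non-drop label index = 503275 + 504 = 503779; at 30 labels/s that is 04:39:52:19, i.e. DF 04:39:52;19.

04:39:52;19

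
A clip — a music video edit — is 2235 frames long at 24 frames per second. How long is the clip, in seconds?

93.125 seconds

Running time = 2235 / (24) = 93.125 s.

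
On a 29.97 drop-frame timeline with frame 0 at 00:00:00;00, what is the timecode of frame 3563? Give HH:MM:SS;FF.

00:01:58;25

Each 10-minute DF block holds 10 × 60 × 30 − 9 × 2 = 17982 frames. 3563 ÷ 17982 → 0 full blocks, remainder 3563.
Within the partial block the first minute is 1800 frames and each further minute 1798, so 1 further minute boundary passed. Total skipped labels = 18 × 0 + 2 × 1 = 2.
Non-drop label index = 3563 + 2 = 3565; at 30 labels/s that is 00:01:58:25, i.e. DF 00:01:58;25.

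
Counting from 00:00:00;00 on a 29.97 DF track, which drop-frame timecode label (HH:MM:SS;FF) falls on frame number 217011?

Each 10-minute DF block holds 10 × 60 × 30 − 9 × 2 = 17982 frames. 217011 ÷ 17982 → 12 full blocks, remainder 1227.
Within the partial block the first minute is 1800 frames and each further minute 1798, so 0 further minute boundaries passed. Total skipped labels = 18 × 12 + 2 × 0 = 216.
Non-drop label index = 217011 + 216 = 217227; at 30 labels/s that is 02:00:40:27, i.e. DF 02:00:40;27.

02:00:40;27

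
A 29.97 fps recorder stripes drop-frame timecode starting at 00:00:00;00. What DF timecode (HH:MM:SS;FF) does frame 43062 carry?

Each 10-minute DF block holds 10 × 60 × 30 − 9 × 2 = 17982 frames. 43062 ÷ 17982 → 2 full blocks, remainder 7098.
Within the partial block the first minute is 1800 frames and each further minute 1798, so 3 further minute boundaries passed. Total skipped labels = 18 × 2 + 2 × 3 = 42.
Non-drop label index = 43062 + 42 = 43104; at 30 labels/s that is 00:23:56:24, i.e. DF 00:23:56;24.

00:23:56;24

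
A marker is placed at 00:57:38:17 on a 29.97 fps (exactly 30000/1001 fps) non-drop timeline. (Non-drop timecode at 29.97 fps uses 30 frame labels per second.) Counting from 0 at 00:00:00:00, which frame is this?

frame 103757

Total seconds to the label: (0 × 3600 + 57 × 60 + 38) = 3458.
Frame index = 3458 × 30 + 17 = 103757.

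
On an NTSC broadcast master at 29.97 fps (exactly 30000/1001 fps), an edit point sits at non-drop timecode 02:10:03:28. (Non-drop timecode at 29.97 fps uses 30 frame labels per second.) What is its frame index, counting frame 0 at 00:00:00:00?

Total seconds to the label: (2 × 3600 + 10 × 60 + 3) = 7803.
Frame index = 7803 × 30 + 28 = 234118.

234118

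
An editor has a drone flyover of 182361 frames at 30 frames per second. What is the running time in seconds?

Running time = 182361 / (30) = 6078.7 s.

6078.7 seconds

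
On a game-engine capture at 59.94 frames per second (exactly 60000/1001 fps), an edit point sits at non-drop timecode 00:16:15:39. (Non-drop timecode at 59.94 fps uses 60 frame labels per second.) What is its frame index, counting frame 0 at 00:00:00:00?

58539

Total seconds to the label: (0 × 3600 + 16 × 60 + 15) = 975.
Frame index = 975 × 60 + 39 = 58539.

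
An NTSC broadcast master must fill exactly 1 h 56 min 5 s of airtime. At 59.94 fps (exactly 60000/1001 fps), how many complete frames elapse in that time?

1 h 56 min 5 s = 6965 s.
Frames = 6965 × 60000/1001 = 59700000/143 ≈ 417482.5175.
Complete frames: 417482.

417482 frames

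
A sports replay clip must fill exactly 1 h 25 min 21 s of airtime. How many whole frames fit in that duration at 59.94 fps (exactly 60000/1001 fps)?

306953 frames

1 h 25 min 21 s = 5121 s.
Frames = 5121 × 60000/1001 = 307260000/1001 ≈ 306953.0470.
Complete frames: 306953.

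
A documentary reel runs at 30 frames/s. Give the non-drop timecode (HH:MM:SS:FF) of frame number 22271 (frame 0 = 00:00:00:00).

00:12:22:11

22271 ÷ 30 = 742 full seconds, remainder 11 frames.
742 s = 0 h 12 min 22 s.
Timecode: 00:12:22:11.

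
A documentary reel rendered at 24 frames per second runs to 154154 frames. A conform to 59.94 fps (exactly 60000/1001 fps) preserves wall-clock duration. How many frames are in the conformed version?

385000 frames

Target frames = source frames × (target rate / source rate) = 154154 × (60000/1001)/(24) = 154154 × 2500/1001 = 385000.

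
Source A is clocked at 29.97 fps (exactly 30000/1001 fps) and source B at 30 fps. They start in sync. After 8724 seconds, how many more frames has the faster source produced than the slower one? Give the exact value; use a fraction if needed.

A emits 30000/1001 × 8724 = 261720000/1001 frames; B emits 30 × 8724 = 261720.
Difference = 261720/1001 frames (≈ 261.4585); B is ahead of A.

261720/1001 frames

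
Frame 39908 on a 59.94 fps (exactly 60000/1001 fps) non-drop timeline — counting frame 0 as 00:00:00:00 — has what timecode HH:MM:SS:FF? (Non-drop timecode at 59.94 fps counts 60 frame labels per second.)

00:11:05:08

39908 ÷ 60 = 665 full seconds, remainder 8 frames.
665 s = 0 h 11 min 5 s.
Timecode: 00:11:05:08.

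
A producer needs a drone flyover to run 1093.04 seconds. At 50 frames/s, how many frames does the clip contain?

Frames = 1093.04 × 50 = 54652.

54652 frames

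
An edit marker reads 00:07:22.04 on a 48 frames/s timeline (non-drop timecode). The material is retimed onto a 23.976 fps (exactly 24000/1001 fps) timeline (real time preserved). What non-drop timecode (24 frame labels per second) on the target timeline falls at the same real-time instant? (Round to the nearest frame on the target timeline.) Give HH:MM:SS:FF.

Source frame index: (0×3600 + 7×60 + 22) × 48 + 4 = 21220.
Real time: 21220 / (48) = 5305/12 s.
Target frame: (5305/12) × (24000/1001) = 10610000/1001 ≈ 10599.401 → 10599.
At 24 labels/s: frame 10599 → 00:07:21:15.

00:07:21:15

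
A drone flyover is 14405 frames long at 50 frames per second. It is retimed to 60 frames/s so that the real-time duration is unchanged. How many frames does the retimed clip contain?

Target frames = source frames × (target rate / source rate) = 14405 × (60)/(50) = 14405 × 6/5 = 17286.

17286 frames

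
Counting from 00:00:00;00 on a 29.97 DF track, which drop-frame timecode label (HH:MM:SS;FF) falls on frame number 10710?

Each 10-minute DF block holds 10 × 60 × 30 − 9 × 2 = 17982 frames. 10710 ÷ 17982 → 0 full blocks, remainder 10710.
Within the partial block the first minute is 1800 frames and each further minute 1798, so 5 further minute boundaries passed. Total skipped labels = 18 × 0 + 2 × 5 = 10.
Non-drop label index = 10710 + 10 = 10720; at 30 labels/s that is 00:05:57:10, i.e. DF 00:05:57;10.

00:05:57;10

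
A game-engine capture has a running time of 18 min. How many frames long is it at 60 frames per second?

18 min = 1080 s.
Frames = 1080 × 60 = 64800.

64800 frames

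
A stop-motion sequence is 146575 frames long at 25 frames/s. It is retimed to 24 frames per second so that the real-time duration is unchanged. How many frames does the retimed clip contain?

140712 frames

Target frames = source frames × (target rate / source rate) = 146575 × (24)/(25) = 146575 × 24/25 = 140712.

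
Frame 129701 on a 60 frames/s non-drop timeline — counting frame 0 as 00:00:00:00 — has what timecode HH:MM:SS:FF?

00:36:01:41

129701 ÷ 60 = 2161 full seconds, remainder 41 frames.
2161 s = 0 h 36 min 1 s.
Timecode: 00:36:01:41.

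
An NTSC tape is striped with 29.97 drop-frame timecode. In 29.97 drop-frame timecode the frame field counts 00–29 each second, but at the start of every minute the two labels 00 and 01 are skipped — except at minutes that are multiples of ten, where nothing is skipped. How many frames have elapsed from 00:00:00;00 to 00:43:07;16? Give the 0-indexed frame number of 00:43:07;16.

As if non-drop at 30 labels/s: (0 × 3600 + 43 × 60 + 7) × 30 + 16 = 77626.
Minute boundaries passed: 43; those not divisible by 10: 43 − 4 = 39; dropped labels = 2 × 39 = 78.
Actual frame index = 77626 − 78 = 77548.

77548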